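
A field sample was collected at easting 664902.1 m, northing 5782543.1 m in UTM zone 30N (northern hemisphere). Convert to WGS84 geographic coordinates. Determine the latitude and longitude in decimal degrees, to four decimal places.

Zone 30N: λ₀ = -3°, k₀ = 0.9996, false easting 500000 m.
Meridian distance M = (N − FN)/k₀ = 5784857.0 m.
Inverse transverse Mercator on WGS84 gives φ = 52.16869968°, λ = -0.58869937°.

lat 52.1687°, lon -0.5887°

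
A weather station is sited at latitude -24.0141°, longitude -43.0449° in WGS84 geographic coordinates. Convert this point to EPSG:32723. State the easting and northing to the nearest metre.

Zone 23 central meridian λ₀ = 6×23 − 183 = -45°; Δλ = +1.9551°.
Transverse Mercator on WGS84 with k₀ = 0.9996 gives E = 698859.638 m, N = 7342831.278 m.

E 698860 m, N 7342831 m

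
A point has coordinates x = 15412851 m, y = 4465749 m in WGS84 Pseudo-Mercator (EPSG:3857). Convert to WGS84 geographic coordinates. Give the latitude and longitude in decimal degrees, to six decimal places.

lat 37.190898°, lon 138.455996°

R = 6378137 m. λ = x/R = 138.45599625°.
φ = 2·arctan(exp(y/R)) − 90° = 2·arctan(2.01409) − 90° = 37.19089789°.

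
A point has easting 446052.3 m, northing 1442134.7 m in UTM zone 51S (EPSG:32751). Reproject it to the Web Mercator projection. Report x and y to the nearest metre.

Unproject from UTM 51S (λ₀ = 123°) → φ = -77.09050033°, λ = 120.83640034°.
Web Mercator (R = 6378137 m): x = 13451446.555 m, y = -13899029.613 m.

x 13451447 m, y -13899030 m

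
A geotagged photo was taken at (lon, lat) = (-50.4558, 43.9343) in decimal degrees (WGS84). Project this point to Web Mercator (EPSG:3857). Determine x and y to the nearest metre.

x -5616714 m, y 5455281 m

Web Mercator is spherical with R = a = 6378137 m.
x = R·λ = 6378137 × -0.880619837 = -5616713.964 m.
y = R·ln tan(π/4 + φ/2) = 6378137 × 0.855309408 = 5455280.580 m.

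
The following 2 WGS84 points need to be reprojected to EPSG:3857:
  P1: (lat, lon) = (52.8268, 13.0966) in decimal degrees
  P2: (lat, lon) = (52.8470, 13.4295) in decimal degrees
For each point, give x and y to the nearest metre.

Web Mercator: x = R·λ, y = R·ln tan(π/4+φ/2), R = 6378137 m.
P1 (52.8268°, 13.0966°) → (1457906.843, 6951024.648) m.
P2 (52.8470°, 13.4295°) → (1494965.102, 6954747.054) m.

P1: x 1457907 m, y 6951025 m; P2: x 1494965 m, y 6954747 m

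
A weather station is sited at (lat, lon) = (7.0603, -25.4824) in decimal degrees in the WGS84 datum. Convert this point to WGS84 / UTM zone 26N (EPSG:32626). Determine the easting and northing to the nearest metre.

Zone 26 central meridian λ₀ = 6×26 − 183 = -27°; Δλ = +1.5176°.
Transverse Mercator on WGS84 with k₀ = 0.9996 gives E = 667618.005 m, N = 780687.730 m.

E 667618 m, N 780688 m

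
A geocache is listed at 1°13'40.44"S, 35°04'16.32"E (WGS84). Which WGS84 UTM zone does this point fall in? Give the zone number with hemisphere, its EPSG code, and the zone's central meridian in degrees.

Zone 36S (EPSG:32736), central meridian 33°

UTM zone = ⌊(λ + 180)/6⌋ + 1; 35.0712° ∈ [30°, 36°) → zone 36.
Hemisphere: S (φ < 0).
Central meridian λ₀ = 6×36 − 183 = 33°.
EPSG code: 32736.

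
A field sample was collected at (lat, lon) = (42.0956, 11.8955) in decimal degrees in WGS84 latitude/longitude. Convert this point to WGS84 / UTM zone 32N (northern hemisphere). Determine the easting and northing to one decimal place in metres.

Zone 32 central meridian λ₀ = 6×32 − 183 = 9°; Δλ = +2.8955°.
Transverse Mercator on WGS84 with k₀ = 0.9996 gives E = 739449.647 m, N = 4664448.513 m.

E 739449.6 m, N 4664448.5 m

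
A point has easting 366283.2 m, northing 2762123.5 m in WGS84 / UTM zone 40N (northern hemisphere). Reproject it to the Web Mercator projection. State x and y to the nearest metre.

Unproject from UTM 40N (λ₀ = 57°) → φ = 24.96860030°, λ = 55.67529968°.
Web Mercator (R = 6378137 m): x = 6197746.010 m, y = 2871888.371 m.

x 6197746 m, y 2871888 m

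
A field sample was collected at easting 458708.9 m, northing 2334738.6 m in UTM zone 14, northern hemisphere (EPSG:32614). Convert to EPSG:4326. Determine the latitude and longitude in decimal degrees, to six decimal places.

Zone 14N: λ₀ = -99°, k₀ = 0.9996, false easting 500000 m.
Meridian distance M = (N − FN)/k₀ = 2335672.9 m.
Inverse transverse Mercator on WGS84 gives φ = 21.11330044°, λ = -99.39760020°.

lat 21.113300°, lon -99.397600°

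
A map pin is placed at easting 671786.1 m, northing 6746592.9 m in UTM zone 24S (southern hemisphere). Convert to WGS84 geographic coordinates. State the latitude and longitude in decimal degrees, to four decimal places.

Zone 24S: λ₀ = -39°, k₀ = 0.9996, false easting 500000 m, false northing 10000000 m.
Meridian distance M = (N − FN)/k₀ = -3254709.0 m.
Inverse transverse Mercator on WGS84 gives φ = -29.39819961°, λ = -37.22959962°.

lat -29.3982°, lon -37.2296°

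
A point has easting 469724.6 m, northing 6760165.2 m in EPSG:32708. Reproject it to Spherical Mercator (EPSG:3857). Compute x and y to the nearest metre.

x -15062830 m, y -3412238 m

Unproject from UTM 8S (λ₀ = -135°) → φ = -29.28709998°, λ = -135.31170037°.
Web Mercator (R = 6378137 m): x = -15062829.584 m, y = -3412238.424 m.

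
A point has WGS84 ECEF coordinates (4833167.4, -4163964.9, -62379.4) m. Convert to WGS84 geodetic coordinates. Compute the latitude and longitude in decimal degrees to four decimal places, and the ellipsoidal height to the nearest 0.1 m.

λ = atan2(Y, X) = -40.74619958°; p = √(X²+Y²) = 6379507.1 m.
Bowring's method on WGS84 (a = 6378137 m, b = 6356752.314 m) gives φ = -0.56399988°, h = 1677.120 m.

lat -0.5640°, lon -40.7462°, h 1677.1 m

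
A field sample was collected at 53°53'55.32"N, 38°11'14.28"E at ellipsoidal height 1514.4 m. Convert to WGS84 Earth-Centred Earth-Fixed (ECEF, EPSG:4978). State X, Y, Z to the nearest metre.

X 2961015 m, Y 2329026 m, Z 5131332 m

WGS84: a = 6378137 m, e² = 0.006694380; N(φ) = a/√(1−e²sin²φ) = 6392119.925 m.
X = (N+h)·cosφ·cosλ = 2961014.689 m; Y = (N+h)·cosφ·sinλ = 2329026.223 m; Z = (N(1−e²)+h)·sinφ = 5131332.033 m.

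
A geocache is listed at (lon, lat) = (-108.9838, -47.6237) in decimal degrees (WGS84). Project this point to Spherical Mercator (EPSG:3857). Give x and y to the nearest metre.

Web Mercator is spherical with R = a = 6378137 m.
x = R·λ = 6378137 × -1.902126141 = -12132021.121 m.
y = R·ln tan(π/4 + φ/2) = 6378137 × -0.947687184 = -6044478.690 m.

x -12132021 m, y -6044479 m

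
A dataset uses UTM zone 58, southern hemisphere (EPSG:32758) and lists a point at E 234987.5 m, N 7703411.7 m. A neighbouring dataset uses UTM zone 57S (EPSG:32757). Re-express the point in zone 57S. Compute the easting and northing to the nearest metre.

UTM 58S → geographic: φ = -20.75019986°, λ = 162.45490029°.
UTM 57S (λ₀ = 159°) forward: E = 859822.132 m, N = 7701651.205 m.

E 859822 m, N 7701651 m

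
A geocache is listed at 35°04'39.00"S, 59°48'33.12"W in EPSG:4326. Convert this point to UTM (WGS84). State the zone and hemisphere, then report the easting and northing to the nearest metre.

Longitude -59.8092° lies in the 6° band [-60°, -54°), giving zone 21; latitude is south of the equator, so 21S.
Zone 21 central meridian λ₀ = 6×21 − 183 = -57°; Δλ = -2.8092°.
Transverse Mercator on WGS84 with k₀ = 0.9996 gives E = 243862.661 m, N = 6114752.174 m.

Zone 21S: E 243863 m, N 6114752 m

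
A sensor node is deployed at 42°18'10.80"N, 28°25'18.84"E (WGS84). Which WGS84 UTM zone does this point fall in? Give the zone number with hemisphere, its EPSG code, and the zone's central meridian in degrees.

Zone 35N (EPSG:32635), central meridian 27°

UTM zone = ⌊(λ + 180)/6⌋ + 1; 28.4219° ∈ [24°, 30°) → zone 35.
Hemisphere: N (φ ≥ 0).
Central meridian λ₀ = 6×35 − 183 = 27°.
EPSG code: 32635.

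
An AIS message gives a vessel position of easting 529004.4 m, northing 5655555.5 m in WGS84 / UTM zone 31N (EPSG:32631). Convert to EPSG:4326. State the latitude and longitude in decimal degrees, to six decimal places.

lat 51.050800°, lon 3.413800°

Zone 31N: λ₀ = 3°, k₀ = 0.9996, false easting 500000 m.
Meridian distance M = (N − FN)/k₀ = 5657818.6 m.
Inverse transverse Mercator on WGS84 gives φ = 51.05079982°, λ = 3.41379987°.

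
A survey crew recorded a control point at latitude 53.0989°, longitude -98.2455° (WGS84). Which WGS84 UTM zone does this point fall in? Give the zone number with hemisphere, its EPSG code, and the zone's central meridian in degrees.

UTM zone = ⌊(λ + 180)/6⌋ + 1; -98.2455° ∈ [-102°, -96°) → zone 14.
Hemisphere: N (φ ≥ 0).
Central meridian λ₀ = 6×14 − 183 = -99°.
EPSG code: 32614.

Zone 14N (EPSG:32614), central meridian -99°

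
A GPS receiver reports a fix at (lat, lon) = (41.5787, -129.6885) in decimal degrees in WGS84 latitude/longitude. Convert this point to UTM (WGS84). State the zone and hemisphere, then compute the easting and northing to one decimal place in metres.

Longitude -129.6885° lies in the 6° band [-132°, -126°), giving zone 9; latitude is north of the equator, so 9N.
Zone 9 central meridian λ₀ = 6×9 − 183 = -129°; Δλ = -0.6885°.
Transverse Mercator on WGS84 with k₀ = 0.9996 gives E = 442605.339 m, N = 4603230.351 m.

Zone 9N: E 442605.3 m, N 4603230.4 m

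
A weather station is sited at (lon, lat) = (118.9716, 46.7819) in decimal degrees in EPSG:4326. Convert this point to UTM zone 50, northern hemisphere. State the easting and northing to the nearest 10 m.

Zone 50 central meridian λ₀ = 6×50 − 183 = 117°; Δλ = +1.9716°.
Transverse Mercator on WGS84 with k₀ = 0.9996 gives E = 650499.075 m, N = 5182815.310 m.

E 650500 m, N 5182820 m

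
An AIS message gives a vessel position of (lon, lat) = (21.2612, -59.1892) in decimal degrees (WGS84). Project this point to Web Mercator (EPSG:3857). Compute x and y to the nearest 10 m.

x 2366790 m, y -8221390 m

Web Mercator is spherical with R = a = 6378137 m.
x = R·λ = 6378137 × 0.371077943 = 2366785.958 m.
y = R·ln tan(π/4 + φ/2) = 6378137 × -1.288996007 = -8221393.123 m.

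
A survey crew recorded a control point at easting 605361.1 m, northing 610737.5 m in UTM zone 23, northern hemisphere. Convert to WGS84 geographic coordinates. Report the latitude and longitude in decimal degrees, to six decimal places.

lat 5.524600°, lon -44.048800°

Zone 23N: λ₀ = -45°, k₀ = 0.9996, false easting 500000 m.
Meridian distance M = (N − FN)/k₀ = 610981.9 m.
Inverse transverse Mercator on WGS84 gives φ = 5.52460031°, λ = -44.04880038°.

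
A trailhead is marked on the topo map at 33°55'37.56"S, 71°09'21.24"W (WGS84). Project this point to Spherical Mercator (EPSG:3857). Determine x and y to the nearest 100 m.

Web Mercator is spherical with R = a = 6378137 m.
x = R·λ = 6378137 × -1.241904737 = -7921038.555 m.
y = R·ln tan(π/4 + φ/2) = 6378137 × -0.630124052 = -4019017.533 m.

x -7921000 m, y -4019000 m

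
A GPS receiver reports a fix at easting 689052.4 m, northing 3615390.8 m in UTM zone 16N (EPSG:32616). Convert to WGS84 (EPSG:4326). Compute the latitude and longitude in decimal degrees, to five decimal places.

Zone 16N: λ₀ = -87°, k₀ = 0.9996, false easting 500000 m.
Meridian distance M = (N − FN)/k₀ = 3616837.5 m.
Inverse transverse Mercator on WGS84 gives φ = 32.66000021°, λ = -84.98409952°.

lat 32.66000°, lon -84.98410°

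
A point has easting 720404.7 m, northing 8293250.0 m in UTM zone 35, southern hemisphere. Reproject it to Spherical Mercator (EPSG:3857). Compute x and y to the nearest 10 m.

x 3234270 m, y -1738610 m

Unproject from UTM 35S (λ₀ = 27°) → φ = -15.42829958°, λ = 29.05389963°.
Web Mercator (R = 6378137 m): x = 3234265.312 m, y = -1738610.092 m.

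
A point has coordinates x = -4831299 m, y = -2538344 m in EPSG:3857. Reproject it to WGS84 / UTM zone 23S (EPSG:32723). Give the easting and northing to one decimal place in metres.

Web Mercator inverse (R = 6378137 m) → φ = -22.22319802°, λ = -43.40029734°.
UTM 23S forward: E = 664878.420 m, N = 7541597.116 m.

E 664878.4 m, N 7541597.1 m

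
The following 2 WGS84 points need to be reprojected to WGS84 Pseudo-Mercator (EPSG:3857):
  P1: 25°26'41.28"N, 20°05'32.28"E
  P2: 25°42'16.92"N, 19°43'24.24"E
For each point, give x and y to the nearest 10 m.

P1: x 2236660 m, y 2930480 m; P2: x 2195600 m, y 2962550 m

Web Mercator: x = R·λ, y = R·ln tan(π/4+φ/2), R = 6378137 m.
P1 (25.4448°, 20.0923°) → (2236664.605, 2930477.961) m.
P2 (25.7047°, 19.7234°) → (2195598.845, 2962552.505) m.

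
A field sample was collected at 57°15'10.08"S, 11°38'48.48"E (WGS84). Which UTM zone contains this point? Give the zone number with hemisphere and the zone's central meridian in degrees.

UTM zone = ⌊(λ + 180)/6⌋ + 1; 11.6468° ∈ [6°, 12°) → zone 32.
Hemisphere: S (φ < 0).
Central meridian λ₀ = 6×32 − 183 = 9°.

Zone 32S, central meridian 9°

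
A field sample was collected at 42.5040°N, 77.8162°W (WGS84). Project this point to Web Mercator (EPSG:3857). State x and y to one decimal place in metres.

Web Mercator is spherical with R = a = 6378137 m.
x = R·λ = 6378137 × -1.358148901 = -8662459.759 m.
y = R·ln tan(π/4 + φ/2) = 6378137 × 0.821051312 = 5236777.752 m.

x -8662459.8 m, y 5236777.8 m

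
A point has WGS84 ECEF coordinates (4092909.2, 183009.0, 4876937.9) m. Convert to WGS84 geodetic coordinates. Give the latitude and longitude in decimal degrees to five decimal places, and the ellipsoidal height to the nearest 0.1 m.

λ = atan2(Y, X) = 2.56019940°; p = √(X²+Y²) = 4096998.7 m.
Bowring's method on WGS84 (a = 6378137 m, b = 6356752.314 m) gives φ = 50.15649965°, h = 3878.281 m.

lat 50.15650°, lon 2.56020°, h 3878.3 m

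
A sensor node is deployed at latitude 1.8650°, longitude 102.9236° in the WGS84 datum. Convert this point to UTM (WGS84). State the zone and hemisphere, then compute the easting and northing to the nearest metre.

Zone 48N: E 269019 m, N 206276 m

Longitude 102.9236° lies in the 6° band [102°, 108°), giving zone 48; latitude is north of the equator, so 48N.
Zone 48 central meridian λ₀ = 6×48 − 183 = 105°; Δλ = -2.0764°.
Transverse Mercator on WGS84 with k₀ = 0.9996 gives E = 269019.442 m, N = 206275.524 m.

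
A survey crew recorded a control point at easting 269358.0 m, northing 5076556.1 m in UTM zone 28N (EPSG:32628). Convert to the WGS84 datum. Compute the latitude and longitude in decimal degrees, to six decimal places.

lat 45.804000°, lon -17.968200°

Zone 28N: λ₀ = -15°, k₀ = 0.9996, false easting 500000 m.
Meridian distance M = (N − FN)/k₀ = 5078587.5 m.
Inverse transverse Mercator on WGS84 gives φ = 45.80400024°, λ = -17.96820016°.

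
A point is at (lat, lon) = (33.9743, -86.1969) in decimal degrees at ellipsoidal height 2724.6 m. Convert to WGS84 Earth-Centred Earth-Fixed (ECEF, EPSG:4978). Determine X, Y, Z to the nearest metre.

X 351346 m, Y -5285447 m, Z 3545605 m

WGS84: a = 6378137 m, e² = 0.006694380; N(φ) = a/√(1−e²sin²φ) = 6384814.305 m.
X = (N+h)·cosφ·cosλ = 351346.202 m; Y = (N+h)·cosφ·sinλ = -5285446.506 m; Z = (N(1−e²)+h)·sinφ = 3545605.433 m.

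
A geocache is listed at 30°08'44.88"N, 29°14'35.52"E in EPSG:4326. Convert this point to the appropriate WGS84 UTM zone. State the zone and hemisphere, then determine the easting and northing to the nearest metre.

Longitude 29.2432° lies in the 6° band [24°, 30°), giving zone 35; latitude is north of the equator, so 35N.
Zone 35 central meridian λ₀ = 6×35 − 183 = 27°; Δλ = +2.2432°.
Transverse Mercator on WGS84 with k₀ = 0.9996 gives E = 716062.046 m, N = 3337066.125 m.

Zone 35N: E 716062 m, N 3337066 m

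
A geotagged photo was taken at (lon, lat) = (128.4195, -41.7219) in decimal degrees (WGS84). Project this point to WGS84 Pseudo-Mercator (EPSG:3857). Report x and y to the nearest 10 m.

Web Mercator is spherical with R = a = 6378137 m.
x = R·λ = 6378137 × 2.241343099 = 14295593.348 m.
y = R·ln tan(π/4 + φ/2) = 6378137 × -0.802650055 = -5119412.016 m.

x 14295590 m, y -5119410 m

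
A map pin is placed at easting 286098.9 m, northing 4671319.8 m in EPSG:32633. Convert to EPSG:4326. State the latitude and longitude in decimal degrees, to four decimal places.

lat 42.1648°, lon 12.4106°

Zone 33N: λ₀ = 15°, k₀ = 0.9996, false easting 500000 m.
Meridian distance M = (N − FN)/k₀ = 4673189.1 m.
Inverse transverse Mercator on WGS84 gives φ = 42.16480039°, λ = 12.41059943°.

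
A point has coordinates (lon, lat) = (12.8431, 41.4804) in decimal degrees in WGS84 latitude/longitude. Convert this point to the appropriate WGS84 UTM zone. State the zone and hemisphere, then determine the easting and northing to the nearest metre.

Zone 33N: E 319920 m, N 4594334 m

Longitude 12.8431° lies in the 6° band [12°, 18°), giving zone 33; latitude is north of the equator, so 33N.
Zone 33 central meridian λ₀ = 6×33 − 183 = 15°; Δλ = -2.1569°.
Transverse Mercator on WGS84 with k₀ = 0.9996 gives E = 319919.589 m, N = 4594333.942 m.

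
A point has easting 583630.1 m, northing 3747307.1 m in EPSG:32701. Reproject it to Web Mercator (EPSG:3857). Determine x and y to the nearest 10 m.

x -19552670 m, y -7640750 m

Unproject from UTM 1S (λ₀ = -177°) → φ = -56.41139990°, λ = -175.64460056°.
Web Mercator (R = 6378137 m): x = -19552667.495 m, y = -7640753.482 m.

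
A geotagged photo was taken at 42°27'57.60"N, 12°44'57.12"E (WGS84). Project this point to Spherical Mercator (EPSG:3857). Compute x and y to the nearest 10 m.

x 1419230 m, y 5231040 m

Web Mercator is spherical with R = a = 6378137 m.
x = R·λ = 6378137 × 0.222515517 = 1419234.452 m.
y = R·ln tan(π/4 + φ/2) = 6378137 × 0.820151968 = 5231041.612 m.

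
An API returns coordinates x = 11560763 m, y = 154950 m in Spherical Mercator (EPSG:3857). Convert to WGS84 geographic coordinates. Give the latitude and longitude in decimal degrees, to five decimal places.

lat 1.39180°, lon 103.85210°

R = 6378137 m. λ = x/R = 103.85210099°.
φ = 2·arctan(exp(y/R)) − 90° = 2·arctan(1.02459) − 90° = 1.39180263°.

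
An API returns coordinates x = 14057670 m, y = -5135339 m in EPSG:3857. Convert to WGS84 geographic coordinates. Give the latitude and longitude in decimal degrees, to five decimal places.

R = 6378137 m. λ = x/R = 126.28219820°.
φ = 2·arctan(exp(y/R)) − 90° = 2·arctan(0.44702) − 90° = -41.82859978°.

lat -41.82860°, lon 126.28220°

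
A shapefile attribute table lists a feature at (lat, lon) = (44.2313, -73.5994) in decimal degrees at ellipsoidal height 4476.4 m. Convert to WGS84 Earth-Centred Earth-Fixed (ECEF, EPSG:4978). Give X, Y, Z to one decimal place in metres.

X 1293393.9 m, Y -4394405.5 m, Z 4429665.7 m

WGS84: a = 6378137 m, e² = 0.006694380; N(φ) = a/√(1−e²sin²φ) = 6388550.477 m.
X = (N+h)·cosφ·cosλ = 1293393.871 m; Y = (N+h)·cosφ·sinλ = -4394405.479 m; Z = (N(1−e²)+h)·sinφ = 4429665.665 m.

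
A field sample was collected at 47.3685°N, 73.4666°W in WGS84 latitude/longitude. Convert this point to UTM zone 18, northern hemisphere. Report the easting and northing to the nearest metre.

E 615773 m, N 5247255 m

Zone 18 central meridian λ₀ = 6×18 − 183 = -75°; Δλ = +1.5334°.
Transverse Mercator on WGS84 with k₀ = 0.9996 gives E = 615772.550 m, N = 5247255.421 m.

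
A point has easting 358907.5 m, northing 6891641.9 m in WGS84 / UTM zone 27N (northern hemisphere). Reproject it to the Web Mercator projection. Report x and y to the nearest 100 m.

Unproject from UTM 27N (λ₀ = -21°) → φ = 62.13030027°, λ = -23.70589971°.
Web Mercator (R = 6378137 m): x = -2638928.684 m, y = 8890105.444 m.

x -2638900 m, y 8890100 m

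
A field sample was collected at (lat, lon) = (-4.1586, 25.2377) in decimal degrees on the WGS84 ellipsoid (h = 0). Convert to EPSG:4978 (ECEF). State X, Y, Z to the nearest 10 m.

X 5754230 m, Y 2712360 m, Z -459440 m

WGS84: a = 6378137 m, e² = 0.006694380; N(φ) = a/√(1−e²sin²φ) = 6378249.272 m.
X = (N+h)·cosφ·cosλ = 5754234.213 m; Y = (N+h)·cosφ·sinλ = 2712363.129 m; Z = (N(1−e²)+h)·sinφ = -459438.640 m.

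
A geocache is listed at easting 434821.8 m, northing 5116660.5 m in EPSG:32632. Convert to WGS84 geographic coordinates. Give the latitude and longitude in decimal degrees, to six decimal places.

Zone 32N: λ₀ = 9°, k₀ = 0.9996, false easting 500000 m.
Meridian distance M = (N − FN)/k₀ = 5118708.0 m.
Inverse transverse Mercator on WGS84 gives φ = 46.20039975°, λ = 8.15519951°.

lat 46.200400°, lon 8.155200°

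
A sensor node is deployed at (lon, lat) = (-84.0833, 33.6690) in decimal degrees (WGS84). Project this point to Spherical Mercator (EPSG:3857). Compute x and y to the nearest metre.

Web Mercator is spherical with R = a = 6378137 m.
x = R·λ = 6378137 × -1.467530431 = -9360110.140 m.
y = R·ln tan(π/4 + φ/2) = 6378137 × 0.624703254 = 3984442.937 m.

x -9360110 m, y 3984443 m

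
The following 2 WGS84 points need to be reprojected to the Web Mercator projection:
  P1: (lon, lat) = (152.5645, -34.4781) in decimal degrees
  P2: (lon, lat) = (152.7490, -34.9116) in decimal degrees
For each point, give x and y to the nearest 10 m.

P1: x 16983400 m, y -4093180 m; P2: x 17003940 m, y -4151870 m

Web Mercator: x = R·λ, y = R·ln tan(π/4+φ/2), R = 6378137 m.
P1 (-34.4781°, 152.5645°) → (16983402.453, -4093181.269) m.
P2 (-34.9116°, 152.7490°) → (17003940.899, -4151874.417) m.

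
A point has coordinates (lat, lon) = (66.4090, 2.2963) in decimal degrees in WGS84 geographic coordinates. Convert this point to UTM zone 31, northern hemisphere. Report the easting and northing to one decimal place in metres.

Zone 31 central meridian λ₀ = 6×31 − 183 = 3°; Δλ = -0.7037°.
Transverse Mercator on WGS84 with k₀ = 0.9996 gives E = 468574.335 m, N = 7365676.418 m.

E 468574.3 m, N 7365676.4 m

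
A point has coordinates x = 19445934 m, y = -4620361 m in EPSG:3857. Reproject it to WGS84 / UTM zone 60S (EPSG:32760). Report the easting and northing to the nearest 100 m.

E 297600 m, N 5759600 m

Web Mercator inverse (R = 6378137 m) → φ = -38.28919989°, λ = 174.68579726°.
UTM 60S forward: E = 297606.784 m, N = 5759563.418 m.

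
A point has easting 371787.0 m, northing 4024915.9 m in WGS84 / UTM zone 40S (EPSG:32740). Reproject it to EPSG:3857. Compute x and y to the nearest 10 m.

Unproject from UTM 40S (λ₀ = 57°) → φ = -53.90829977°, λ = 55.04820060°.
Web Mercator (R = 6378137 m): x = 6127937.660 m, y = -7152808.460 m.

x 6127940 m, y -7152810 m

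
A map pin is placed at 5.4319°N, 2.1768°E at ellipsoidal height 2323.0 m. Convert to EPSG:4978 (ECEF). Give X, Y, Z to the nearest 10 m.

X 6347410 m, Y 241270 m, Z 599970 m

WGS84: a = 6378137 m, e² = 0.006694380; N(φ) = a/√(1−e²sin²φ) = 6378328.316 m.
X = (N+h)·cosφ·cosλ = 6347414.716 m; Y = (N+h)·cosφ·sinλ = 241269.152 m; Z = (N(1−e²)+h)·sinφ = 599966.972 m.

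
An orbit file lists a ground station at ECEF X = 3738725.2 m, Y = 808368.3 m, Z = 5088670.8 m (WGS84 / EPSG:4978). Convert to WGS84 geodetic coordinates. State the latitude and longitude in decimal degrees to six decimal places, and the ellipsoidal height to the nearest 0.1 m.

lat 53.252700°, lon 12.200400°, h 1562.8 m

λ = atan2(Y, X) = 12.20039968°; p = √(X²+Y²) = 3825117.7 m.
Bowring's method on WGS84 (a = 6378137 m, b = 6356752.314 m) gives φ = 53.25270034°, h = 1562.783 m.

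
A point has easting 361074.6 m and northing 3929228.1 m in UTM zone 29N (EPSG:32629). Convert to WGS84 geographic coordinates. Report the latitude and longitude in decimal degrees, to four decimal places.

Zone 29N: λ₀ = -9°, k₀ = 0.9996, false easting 500000 m.
Meridian distance M = (N − FN)/k₀ = 3930800.4 m.
Inverse transverse Mercator on WGS84 gives φ = 35.49690035°, λ = -10.53170007°.

lat 35.4969°, lon -10.5317°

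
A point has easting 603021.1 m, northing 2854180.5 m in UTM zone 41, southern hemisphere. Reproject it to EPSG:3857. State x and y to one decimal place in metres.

Unproject from UTM 41S (λ₀ = 63°) → φ = -64.42240002°, λ = 65.13890086°.
Web Mercator (R = 6378137 m): x = 7251229.274 m, y = -9457847.895 m.

x 7251229.3 m, y -9457847.9 m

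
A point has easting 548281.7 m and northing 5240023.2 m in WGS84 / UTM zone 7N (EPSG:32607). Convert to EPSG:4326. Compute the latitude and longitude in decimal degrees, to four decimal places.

lat 47.3119°, lon -140.3612°

Zone 7N: λ₀ = -141°, k₀ = 0.9996, false easting 500000 m.
Meridian distance M = (N − FN)/k₀ = 5242120.0 m.
Inverse transverse Mercator on WGS84 gives φ = 47.31189983°, λ = -140.36120021°.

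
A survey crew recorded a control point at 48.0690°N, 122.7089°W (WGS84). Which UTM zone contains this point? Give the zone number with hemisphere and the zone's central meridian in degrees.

UTM zone = ⌊(λ + 180)/6⌋ + 1; -122.7089° ∈ [-126°, -120°) → zone 10.
Hemisphere: N (φ ≥ 0).
Central meridian λ₀ = 6×10 − 183 = -123°.

Zone 10N, central meridian -123°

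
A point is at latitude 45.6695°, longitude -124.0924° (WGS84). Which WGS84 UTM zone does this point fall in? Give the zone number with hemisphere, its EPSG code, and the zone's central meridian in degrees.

UTM zone = ⌊(λ + 180)/6⌋ + 1; -124.0924° ∈ [-126°, -120°) → zone 10.
Hemisphere: N (φ ≥ 0).
Central meridian λ₀ = 6×10 − 183 = -123°.
EPSG code: 32610.

Zone 10N (EPSG:32610), central meridian -123°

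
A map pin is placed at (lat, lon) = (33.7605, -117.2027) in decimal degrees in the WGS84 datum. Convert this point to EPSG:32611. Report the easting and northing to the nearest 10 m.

Zone 11 central meridian λ₀ = 6×11 − 183 = -117°; Δλ = -0.2027°.
Transverse Mercator on WGS84 with k₀ = 0.9996 gives E = 481228.709 m, N = 3735619.662 m.

E 481230 m, N 3735620 m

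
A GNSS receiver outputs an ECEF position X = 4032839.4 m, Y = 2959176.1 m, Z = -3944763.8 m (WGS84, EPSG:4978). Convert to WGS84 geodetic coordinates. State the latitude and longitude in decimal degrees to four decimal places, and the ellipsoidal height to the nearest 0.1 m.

λ = atan2(Y, X) = 36.27009972°; p = √(X²+Y²) = 5002051.3 m.
Bowring's method on WGS84 (a = 6378137 m, b = 6356752.314 m) gives φ = -38.44760013°, h = 463.551 m.

lat -38.4476°, lon 36.2701°, h 463.6 m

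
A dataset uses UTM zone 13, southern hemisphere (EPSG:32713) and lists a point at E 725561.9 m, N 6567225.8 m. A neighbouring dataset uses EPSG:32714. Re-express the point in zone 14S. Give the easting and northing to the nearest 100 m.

UTM 13S → geographic: φ = -31.00699955°, λ = -102.63739957°.
UTM 14S (λ₀ = -99°) forward: E = 152666.899 m, N = 6563938.049 m.

E 152700 m, N 6563900 m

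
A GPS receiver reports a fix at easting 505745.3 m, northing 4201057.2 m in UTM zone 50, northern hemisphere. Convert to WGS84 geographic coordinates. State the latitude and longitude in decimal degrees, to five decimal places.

lat 37.95710°, lon 117.06540°

Zone 50N: λ₀ = 117°, k₀ = 0.9996, false easting 500000 m.
Meridian distance M = (N − FN)/k₀ = 4202738.3 m.
Inverse transverse Mercator on WGS84 gives φ = 37.95709991°, λ = 117.06540013°.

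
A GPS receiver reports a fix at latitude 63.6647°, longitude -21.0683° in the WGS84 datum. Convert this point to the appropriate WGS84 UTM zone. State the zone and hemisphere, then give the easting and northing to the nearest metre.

Zone 27N: E 496619 m, N 7059653 m

Longitude -21.0683° lies in the 6° band [-24°, -18°), giving zone 27; latitude is north of the equator, so 27N.
Zone 27 central meridian λ₀ = 6×27 − 183 = -21°; Δλ = -0.0683°.
Transverse Mercator on WGS84 with k₀ = 0.9996 gives E = 496619.326 m, N = 7059653.439 m.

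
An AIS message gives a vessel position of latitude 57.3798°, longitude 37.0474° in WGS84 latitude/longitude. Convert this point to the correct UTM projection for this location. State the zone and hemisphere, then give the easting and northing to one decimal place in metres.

Longitude 37.0474° lies in the 6° band [36°, 42°), giving zone 37; latitude is north of the equator, so 37N.
Zone 37 central meridian λ₀ = 6×37 − 183 = 39°; Δλ = -1.9526°.
Transverse Mercator on WGS84 with k₀ = 0.9996 gives E = 382604.182 m, N = 6361349.879 m.

Zone 37N: E 382604.2 m, N 6361349.9 m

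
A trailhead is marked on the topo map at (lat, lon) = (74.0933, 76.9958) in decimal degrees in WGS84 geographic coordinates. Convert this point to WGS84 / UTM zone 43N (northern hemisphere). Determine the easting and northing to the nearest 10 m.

Zone 43 central meridian λ₀ = 6×43 − 183 = 75°; Δλ = +1.9958°.
Transverse Mercator on WGS84 with k₀ = 0.9996 gives E = 561045.359 m, N = 8223469.636 m.

E 561050 m, N 8223470 m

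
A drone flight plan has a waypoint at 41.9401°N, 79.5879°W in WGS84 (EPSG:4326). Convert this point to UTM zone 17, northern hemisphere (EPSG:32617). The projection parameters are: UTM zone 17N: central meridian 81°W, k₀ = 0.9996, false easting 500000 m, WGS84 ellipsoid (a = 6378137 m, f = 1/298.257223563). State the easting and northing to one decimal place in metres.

Zone 17 central meridian λ₀ = 6×17 − 183 = -81°; Δλ = +1.4121°.
Transverse Mercator on WGS84 with k₀ = 0.9996 gives E = 617057.663 m, N = 4644089.827 m.

E 617057.7 m, N 4644089.8 m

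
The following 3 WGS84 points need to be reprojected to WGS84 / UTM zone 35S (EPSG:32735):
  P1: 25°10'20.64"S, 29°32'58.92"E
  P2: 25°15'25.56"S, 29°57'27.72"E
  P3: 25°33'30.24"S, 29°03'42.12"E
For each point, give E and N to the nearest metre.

UTM zone 35S: λ₀ = 27°, k₀ = 0.9996.
P1 (-25.1724°, 29.5497°) → (756983.818, 7213529.249) m.
P2 (-25.2571°, 29.9577°) → (797921.305, 7203300.498) m.
P3 (-25.5584°, 29.0617°) → (707123.680, 7171610.888) m.

P1: E 756984 m, N 7213529 m; P2: E 797921 m, N 7203300 m; P3: E 707124 m, N 7171611 m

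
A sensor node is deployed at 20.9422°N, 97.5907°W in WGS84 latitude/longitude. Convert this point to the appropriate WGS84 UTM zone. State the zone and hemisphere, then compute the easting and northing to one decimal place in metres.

Zone 14N: E 646534.3 m, N 2316395.0 m

Longitude -97.5907° lies in the 6° band [-102°, -96°), giving zone 14; latitude is north of the equator, so 14N.
Zone 14 central meridian λ₀ = 6×14 − 183 = -99°; Δλ = +1.4093°.
Transverse Mercator on WGS84 with k₀ = 0.9996 gives E = 646534.265 m, N = 2316395.000 m.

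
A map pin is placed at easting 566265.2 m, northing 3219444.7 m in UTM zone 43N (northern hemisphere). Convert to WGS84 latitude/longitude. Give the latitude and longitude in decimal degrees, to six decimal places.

Zone 43N: λ₀ = 75°, k₀ = 0.9996, false easting 500000 m.
Meridian distance M = (N − FN)/k₀ = 3220733.0 m.
Inverse transverse Mercator on WGS84 gives φ = 29.10169976°, λ = 75.681000499°.

lat 29.101700°, lon 75.681000°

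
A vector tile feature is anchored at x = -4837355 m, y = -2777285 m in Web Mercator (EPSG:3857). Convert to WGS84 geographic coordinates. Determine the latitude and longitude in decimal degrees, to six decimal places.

R = 6378137 m. λ = x/R = -43.45469931°.
φ = 2·arctan(exp(y/R)) − 90° = 2·arctan(0.64698) − 90° = -24.19579666°.

lat -24.195797°, lon -43.454699°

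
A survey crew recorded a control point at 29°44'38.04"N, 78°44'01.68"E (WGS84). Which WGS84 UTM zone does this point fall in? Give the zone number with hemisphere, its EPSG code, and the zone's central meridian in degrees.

UTM zone = ⌊(λ + 180)/6⌋ + 1; 78.7338° ∈ [78°, 84°) → zone 44.
Hemisphere: N (φ ≥ 0).
Central meridian λ₀ = 6×44 − 183 = 81°.
EPSG code: 32644.

Zone 44N (EPSG:32644), central meridian 81°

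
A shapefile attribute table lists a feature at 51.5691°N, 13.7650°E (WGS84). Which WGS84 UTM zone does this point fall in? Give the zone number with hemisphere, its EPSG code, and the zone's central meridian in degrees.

Zone 33N (EPSG:32633), central meridian 15°

UTM zone = ⌊(λ + 180)/6⌋ + 1; 13.7650° ∈ [12°, 18°) → zone 33.
Hemisphere: N (φ ≥ 0).
Central meridian λ₀ = 6×33 − 183 = 15°.
EPSG code: 32633.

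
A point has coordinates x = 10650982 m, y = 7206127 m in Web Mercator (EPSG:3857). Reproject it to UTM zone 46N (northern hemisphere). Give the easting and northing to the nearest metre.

E 674815 m, N 6007922 m

Web Mercator inverse (R = 6378137 m) → φ = 54.18949828°, λ = 95.67939921°.
UTM 46N forward: E = 674814.701 m, N = 6007921.510 m.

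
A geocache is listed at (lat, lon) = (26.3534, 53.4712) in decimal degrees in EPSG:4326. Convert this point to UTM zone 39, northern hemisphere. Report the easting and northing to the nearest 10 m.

E 746610 m, N 2917180 m

Zone 39 central meridian λ₀ = 6×39 − 183 = 51°; Δλ = +2.4712°.
Transverse Mercator on WGS84 with k₀ = 0.9996 gives E = 746613.925 m, N = 2917183.407 m.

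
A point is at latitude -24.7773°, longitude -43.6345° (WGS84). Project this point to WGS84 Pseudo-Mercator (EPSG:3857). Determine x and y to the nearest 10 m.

Web Mercator is spherical with R = a = 6378137 m.
x = R·λ = 6378137 × -0.761565692 = -4857370.321 m.
y = R·ln tan(π/4 + φ/2) = 6378137 × -0.446590538 = -2848415.637 m.

x -4857370 m, y -2848420 m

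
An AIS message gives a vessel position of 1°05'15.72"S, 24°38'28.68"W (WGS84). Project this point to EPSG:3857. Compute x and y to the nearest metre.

Web Mercator is spherical with R = a = 6378137 m.
x = R·λ = 6378137 × -0.430071817 = -2743056.968 m.
y = R·ln tan(π/4 + φ/2) = 6378137 × -0.018985087 = -121089.484 m.

x -2743057 m, y -121089 m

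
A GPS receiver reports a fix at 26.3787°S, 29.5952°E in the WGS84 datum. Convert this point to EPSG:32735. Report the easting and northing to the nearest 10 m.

E 758940 m, N 7079770 m

Zone 35 central meridian λ₀ = 6×35 − 183 = 27°; Δλ = +2.5952°.
Transverse Mercator on WGS84 with k₀ = 0.9996 gives E = 758937.135 m, N = 7079769.755 m.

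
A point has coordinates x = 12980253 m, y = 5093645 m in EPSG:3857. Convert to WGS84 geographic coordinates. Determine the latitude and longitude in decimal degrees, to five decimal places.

R = 6378137 m. λ = x/R = 116.60359662°.
φ = 2·arctan(exp(y/R)) − 90° = 2·arctan(2.22245) − 90° = 41.54890305°.

lat 41.54890°, lon 116.60360°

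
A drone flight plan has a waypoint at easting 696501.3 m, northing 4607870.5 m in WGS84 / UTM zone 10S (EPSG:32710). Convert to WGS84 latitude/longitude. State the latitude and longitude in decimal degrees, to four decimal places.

Zone 10S: λ₀ = -123°, k₀ = 0.9996, false easting 500000 m, false northing 10000000 m.
Meridian distance M = (N − FN)/k₀ = -5394287.2 m.
Inverse transverse Mercator on WGS84 gives φ = -48.65130038°, λ = -120.33189970°.

lat -48.6513°, lon -120.3319°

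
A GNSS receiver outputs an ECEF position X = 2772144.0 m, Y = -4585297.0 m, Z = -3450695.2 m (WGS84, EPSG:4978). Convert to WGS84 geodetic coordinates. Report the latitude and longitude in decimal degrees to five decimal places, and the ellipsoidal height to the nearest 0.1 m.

λ = atan2(Y, X) = -58.84400032°; p = √(X²+Y²) = 5358146.2 m.
Bowring's method on WGS84 (a = 6378137 m, b = 6356752.314 m) gives φ = -32.95730015°, h = 1303.492 m.

lat -32.95730°, lon -58.84400°, h 1303.5 m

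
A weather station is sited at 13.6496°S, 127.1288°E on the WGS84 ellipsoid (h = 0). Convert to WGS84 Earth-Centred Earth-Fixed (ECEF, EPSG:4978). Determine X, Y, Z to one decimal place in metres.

X -3741864.9 m, Y 4942466.5 m, Z -1495337.5 m

WGS84: a = 6378137 m, e² = 0.006694380; N(φ) = a/√(1−e²sin²φ) = 6379326.210 m.
X = (N+h)·cosφ·cosλ = -3741864.880 m; Y = (N+h)·cosφ·sinλ = 4942466.475 m; Z = (N(1−e²)+h)·sinφ = -1495337.492 m.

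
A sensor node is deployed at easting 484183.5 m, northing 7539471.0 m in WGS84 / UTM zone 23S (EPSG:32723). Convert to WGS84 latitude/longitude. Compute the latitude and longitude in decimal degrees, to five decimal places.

Zone 23S: λ₀ = -45°, k₀ = 0.9996, false easting 500000 m, false northing 10000000 m.
Meridian distance M = (N − FN)/k₀ = -2461513.6 m.
Inverse transverse Mercator on WGS84 gives φ = -22.25019968°, λ = -45.15350030°.

lat -22.25020°, lon -45.15350°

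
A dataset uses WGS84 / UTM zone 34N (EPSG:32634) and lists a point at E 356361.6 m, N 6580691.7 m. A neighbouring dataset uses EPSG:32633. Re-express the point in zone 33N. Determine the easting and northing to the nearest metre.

UTM 34N → geographic: φ = 59.34049993°, λ = 18.47449976°.
UTM 33N (λ₀ = 15°) forward: E = 697585.527 m, N = 6583123.768 m.

E 697586 m, N 6583124 m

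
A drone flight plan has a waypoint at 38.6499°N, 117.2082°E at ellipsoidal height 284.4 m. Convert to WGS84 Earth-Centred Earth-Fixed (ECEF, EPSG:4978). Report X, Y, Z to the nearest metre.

WGS84: a = 6378137 m, e² = 0.006694380; N(φ) = a/√(1−e²sin²φ) = 6386480.997 m.
X = (N+h)·cosφ·cosλ = -2280600.853 m; Y = (N+h)·cosφ·sinλ = 4436007.613 m; Z = (N(1−e²)+h)·sinφ = 3962216.059 m.

X -2280601 m, Y 4436008 m, Z 3962216 m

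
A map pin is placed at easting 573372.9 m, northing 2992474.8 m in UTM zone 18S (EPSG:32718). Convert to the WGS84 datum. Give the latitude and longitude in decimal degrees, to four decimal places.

Zone 18S: λ₀ = -75°, k₀ = 0.9996, false easting 500000 m, false northing 10000000 m.
Meridian distance M = (N − FN)/k₀ = -7010329.3 m.
Inverse transverse Mercator on WGS84 gives φ = -63.18939986°, λ = -73.54189982°.

lat -63.1894°, lon -73.5419°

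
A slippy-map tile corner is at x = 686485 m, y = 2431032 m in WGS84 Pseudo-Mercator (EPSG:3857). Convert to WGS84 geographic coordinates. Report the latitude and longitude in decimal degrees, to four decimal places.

R = 6378137 m. λ = x/R = 6.16679968°.
φ = 2·arctan(exp(y/R)) − 90° = 2·arctan(1.46397) − 90° = 21.32799721°.

lat 21.3280°, lon 6.1668°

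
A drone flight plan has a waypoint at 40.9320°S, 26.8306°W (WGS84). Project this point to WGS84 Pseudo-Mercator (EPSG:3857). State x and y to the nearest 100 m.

x -2986800 m, y -5002300 m

Web Mercator is spherical with R = a = 6378137 m.
x = R·λ = 6378137 × -0.468282310 = -2986768.730 m.
y = R·ln tan(π/4 + φ/2) = 6378137 × -0.784291220 = -5002316.847 m.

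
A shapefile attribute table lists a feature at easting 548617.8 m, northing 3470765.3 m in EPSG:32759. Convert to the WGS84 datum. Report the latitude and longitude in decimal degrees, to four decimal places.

lat -58.9001°, lon 171.8438°

Zone 59S: λ₀ = 171°, k₀ = 0.9996, false easting 500000 m, false northing 10000000 m.
Meridian distance M = (N − FN)/k₀ = -6531847.4 m.
Inverse transverse Mercator on WGS84 gives φ = -58.90009969°, λ = 171.84380019°.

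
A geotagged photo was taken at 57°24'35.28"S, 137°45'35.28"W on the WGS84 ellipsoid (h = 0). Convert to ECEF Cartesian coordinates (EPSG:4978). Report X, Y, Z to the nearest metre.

X -2549431 m, Y -2314944 m, Z -5350619 m

WGS84: a = 6378137 m, e² = 0.006694380; N(φ) = a/√(1−e²sin²φ) = 6393346.370 m.
X = (N+h)·cosφ·cosλ = -2549431.078 m; Y = (N+h)·cosφ·sinλ = -2314944.427 m; Z = (N(1−e²)+h)·sinφ = -5350618.582 m.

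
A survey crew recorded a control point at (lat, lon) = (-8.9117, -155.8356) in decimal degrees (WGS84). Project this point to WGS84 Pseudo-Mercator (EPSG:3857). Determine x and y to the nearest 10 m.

Web Mercator is spherical with R = a = 6378137 m.
x = R·λ = 6378137 × -2.719844312 = -17347539.639 m.
y = R·ln tan(π/4 + φ/2) = 6378137 × -0.156169464 = -996070.236 m.

x -17347540 m, y -996070 m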